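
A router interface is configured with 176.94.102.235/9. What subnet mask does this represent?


/9 means 9 network bits, 23 host bits
Binary: 11111111100000000000000000000000
Mask: 255.128.0.0


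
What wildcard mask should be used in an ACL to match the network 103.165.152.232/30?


Subnet mask: 255.255.255.252
Wildcard = 255.255.255.255 - subnet mask
255 - 255 = 0
255 - 255 = 0
255 - 255 = 0
255 - 252 = 3
Wildcard: 0.0.0.3


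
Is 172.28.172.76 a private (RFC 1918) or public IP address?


RFC 1918 private ranges:
  10.0.0.0/8 (10.0.0.0 - 10.255.255.255)
  172.16.0.0/12 (172.16.0.0 - 172.31.255.255)
  192.168.0.0/16 (192.168.0.0 - 192.168.255.255)
Private (in 172.16.0.0/12)


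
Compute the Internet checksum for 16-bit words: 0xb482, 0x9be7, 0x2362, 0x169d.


Sum all words (with carry folding):
+ 0xb482 = 0xb482
+ 0x9be7 = 0x506a
+ 0x2362 = 0x73cc
+ 0x169d = 0x8a69
One's complement: ~0x8a69
Checksum = 0x7596


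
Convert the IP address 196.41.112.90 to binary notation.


196 = 11000100
41 = 00101001
112 = 01110000
90 = 01011010
Binary: 11000100.00101001.01110000.01011010


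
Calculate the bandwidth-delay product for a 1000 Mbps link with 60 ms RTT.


BDP = bandwidth * RTT
= 1000 Mbps * 60 ms
= 1000 * 1e6 * 60 / 1000 bits
= 60000000 bits
= 7500000 bytes
= 7324.2188 KB
BDP = 60000000 bits (7500000 bytes)


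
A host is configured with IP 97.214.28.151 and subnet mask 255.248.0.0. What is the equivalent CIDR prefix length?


Binary: 11111111.11111000.00000000.00000000
Count leading 1s
Prefix: /13


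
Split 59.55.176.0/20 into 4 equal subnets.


New prefix = 20 + 2 = 22
Each subnet has 1024 addresses
  59.55.176.0/22
  59.55.180.0/22
  59.55.184.0/22
  59.55.188.0/22
Subnets: 59.55.176.0/22, 59.55.180.0/22, 59.55.184.0/22, 59.55.188.0/22


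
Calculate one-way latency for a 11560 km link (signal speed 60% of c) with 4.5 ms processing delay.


Speed = 0.6 * 3e5 km/s = 180000 km/s
Propagation delay = 11560 / 180000 = 0.0642 s = 64.2222 ms
Processing delay = 4.5 ms
Total one-way latency = 68.7222 ms


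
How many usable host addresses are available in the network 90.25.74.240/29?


Host bits = 32 - 29 = 3
Total addresses = 2^3 = 8
Usable = total - 2 (network and broadcast)
Usable hosts: 6


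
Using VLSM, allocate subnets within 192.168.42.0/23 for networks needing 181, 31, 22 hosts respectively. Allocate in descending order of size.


181 hosts -> /24 (254 usable): 192.168.42.0/24
31 hosts -> /26 (62 usable): 192.168.43.0/26
22 hosts -> /27 (30 usable): 192.168.43.64/27
Allocation: 192.168.42.0/24 (181 hosts, 254 usable); 192.168.43.0/26 (31 hosts, 62 usable); 192.168.43.64/27 (22 hosts, 30 usable)


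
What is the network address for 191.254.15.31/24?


IP:   10111111.11111110.00001111.00011111
Mask: 11111111.11111111.11111111.00000000
AND operation:
Net:  10111111.11111110.00001111.00000000
Network: 191.254.15.0/24


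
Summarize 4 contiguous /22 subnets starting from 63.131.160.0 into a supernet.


Original prefix: /22
Number of subnets: 4 = 2^2
New prefix = 22 - 2 = 20
Supernet: 63.131.160.0/20


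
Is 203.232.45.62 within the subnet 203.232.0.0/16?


Subnet network: 203.232.0.0
Test IP AND mask: 203.232.0.0
Yes, 203.232.45.62 is in 203.232.0.0/16


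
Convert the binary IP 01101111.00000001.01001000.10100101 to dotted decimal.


01101111 = 111
00000001 = 1
01001000 = 72
10100101 = 165
IP: 111.1.72.165


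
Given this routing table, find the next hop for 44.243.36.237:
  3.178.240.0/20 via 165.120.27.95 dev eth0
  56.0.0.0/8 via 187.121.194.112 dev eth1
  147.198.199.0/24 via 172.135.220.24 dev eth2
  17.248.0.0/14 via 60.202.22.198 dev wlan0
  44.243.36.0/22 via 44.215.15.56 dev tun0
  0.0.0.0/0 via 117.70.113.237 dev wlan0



Longest prefix match for 44.243.36.237:
  /20 3.178.240.0: no
  /8 56.0.0.0: no
  /24 147.198.199.0: no
  /14 17.248.0.0: no
  /22 44.243.36.0: MATCH
  /0 0.0.0.0: MATCH
Selected: next-hop 44.215.15.56 via tun0 (matched /22)


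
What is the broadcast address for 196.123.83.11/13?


Network: 196.120.0.0/13
Host bits = 19
Set all host bits to 1:
Broadcast: 196.127.255.255


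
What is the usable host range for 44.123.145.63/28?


Network: 44.123.145.48
Broadcast: 44.123.145.63
First usable = network + 1
Last usable = broadcast - 1
Range: 44.123.145.49 to 44.123.145.62


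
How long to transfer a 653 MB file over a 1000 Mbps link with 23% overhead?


Effective throughput = 1000 * (1 - 23/100) = 770 Mbps
File size in Mb = 653 * 8 = 5224 Mb
Time = 5224 / 770
Time = 6.7844 seconds


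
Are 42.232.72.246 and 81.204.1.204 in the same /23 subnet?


Mask: 255.255.254.0
42.232.72.246 AND mask = 42.232.72.0
81.204.1.204 AND mask = 81.204.0.0
No, different subnets (42.232.72.0 vs 81.204.0.0)


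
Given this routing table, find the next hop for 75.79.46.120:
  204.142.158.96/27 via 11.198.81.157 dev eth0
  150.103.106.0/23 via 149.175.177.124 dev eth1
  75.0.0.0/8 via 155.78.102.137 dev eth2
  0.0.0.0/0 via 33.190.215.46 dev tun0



Longest prefix match for 75.79.46.120:
  /27 204.142.158.96: no
  /23 150.103.106.0: no
  /8 75.0.0.0: MATCH
  /0 0.0.0.0: MATCH
Selected: next-hop 155.78.102.137 via eth2 (matched /8)


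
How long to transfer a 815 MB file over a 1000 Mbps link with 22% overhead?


Effective throughput = 1000 * (1 - 22/100) = 780 Mbps
File size in Mb = 815 * 8 = 6520 Mb
Time = 6520 / 780
Time = 8.359 seconds


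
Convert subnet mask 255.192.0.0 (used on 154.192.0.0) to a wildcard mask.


Subnet mask: 255.192.0.0
Wildcard = 255.255.255.255 - subnet mask
255 - 255 = 0
255 - 192 = 63
255 - 0 = 255
255 - 0 = 255
Wildcard: 0.63.255.255


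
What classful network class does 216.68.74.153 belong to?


First octet: 216
Binary: 11011000
110xxxxx -> Class C (192-223)
Class C, default mask 255.255.255.0 (/24)


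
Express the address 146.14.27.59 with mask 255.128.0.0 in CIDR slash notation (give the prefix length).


Binary: 11111111.10000000.00000000.00000000
Count leading 1s
Prefix: /9


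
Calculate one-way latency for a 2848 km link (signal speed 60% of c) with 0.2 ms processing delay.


Speed = 0.6 * 3e5 km/s = 180000 km/s
Propagation delay = 2848 / 180000 = 0.0158 s = 15.8222 ms
Processing delay = 0.2 ms
Total one-way latency = 16.0222 ms


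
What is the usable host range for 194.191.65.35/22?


Network: 194.191.64.0
Broadcast: 194.191.67.255
First usable = network + 1
Last usable = broadcast - 1
Range: 194.191.64.1 to 194.191.67.254


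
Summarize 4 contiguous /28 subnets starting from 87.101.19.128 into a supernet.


Original prefix: /28
Number of subnets: 4 = 2^2
New prefix = 28 - 2 = 26
Supernet: 87.101.19.128/26


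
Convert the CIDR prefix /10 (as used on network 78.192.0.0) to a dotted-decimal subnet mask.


/10 means 10 network bits, 22 host bits
Binary: 11111111110000000000000000000000
Mask: 255.192.0.0


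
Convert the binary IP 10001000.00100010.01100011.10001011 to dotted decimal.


10001000 = 136
00100010 = 34
01100011 = 99
10001011 = 139
IP: 136.34.99.139


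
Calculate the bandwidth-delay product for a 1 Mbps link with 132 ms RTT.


BDP = bandwidth * RTT
= 1 Mbps * 132 ms
= 1 * 1e6 * 132 / 1000 bits
= 132000 bits
= 16500 bytes
= 16.1133 KB
BDP = 132000 bits (16500 bytes)


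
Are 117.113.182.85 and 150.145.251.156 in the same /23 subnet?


Mask: 255.255.254.0
117.113.182.85 AND mask = 117.113.182.0
150.145.251.156 AND mask = 150.145.250.0
No, different subnets (117.113.182.0 vs 150.145.250.0)


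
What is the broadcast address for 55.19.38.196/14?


Network: 55.16.0.0/14
Host bits = 18
Set all host bits to 1:
Broadcast: 55.19.255.255


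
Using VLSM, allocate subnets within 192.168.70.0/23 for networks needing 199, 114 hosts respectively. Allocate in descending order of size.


199 hosts -> /24 (254 usable): 192.168.70.0/24
114 hosts -> /25 (126 usable): 192.168.71.0/25
Allocation: 192.168.70.0/24 (199 hosts, 254 usable); 192.168.71.0/25 (114 hosts, 126 usable)


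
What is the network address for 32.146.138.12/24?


IP:   00100000.10010010.10001010.00001100
Mask: 11111111.11111111.11111111.00000000
AND operation:
Net:  00100000.10010010.10001010.00000000
Network: 32.146.138.0/24


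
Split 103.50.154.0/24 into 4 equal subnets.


New prefix = 24 + 2 = 26
Each subnet has 64 addresses
  103.50.154.0/26
  103.50.154.64/26
  103.50.154.128/26
  103.50.154.192/26
Subnets: 103.50.154.0/26, 103.50.154.64/26, 103.50.154.128/26, 103.50.154.192/26


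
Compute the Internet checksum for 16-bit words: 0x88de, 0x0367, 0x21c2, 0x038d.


Sum all words (with carry folding):
+ 0x88de = 0x88de
+ 0x0367 = 0x8c45
+ 0x21c2 = 0xae07
+ 0x038d = 0xb194
One's complement: ~0xb194
Checksum = 0x4e6b


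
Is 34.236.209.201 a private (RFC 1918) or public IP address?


RFC 1918 private ranges:
  10.0.0.0/8 (10.0.0.0 - 10.255.255.255)
  172.16.0.0/12 (172.16.0.0 - 172.31.255.255)
  192.168.0.0/16 (192.168.0.0 - 192.168.255.255)
Public (not in any RFC 1918 range)


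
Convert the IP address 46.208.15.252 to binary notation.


46 = 00101110
208 = 11010000
15 = 00001111
252 = 11111100
Binary: 00101110.11010000.00001111.11111100


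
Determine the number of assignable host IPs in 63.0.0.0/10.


Host bits = 32 - 10 = 22
Total addresses = 2^22 = 4194304
Usable = total - 2 (network and broadcast)
Usable hosts: 4194302


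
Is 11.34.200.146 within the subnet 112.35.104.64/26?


Subnet network: 112.35.104.64
Test IP AND mask: 11.34.200.128
No, 11.34.200.146 is not in 112.35.104.64/26


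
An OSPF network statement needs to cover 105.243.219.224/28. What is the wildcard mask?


Subnet mask: 255.255.255.240
Wildcard = 255.255.255.255 - subnet mask
255 - 255 = 0
255 - 255 = 0
255 - 255 = 0
255 - 240 = 15
Wildcard: 0.0.0.15


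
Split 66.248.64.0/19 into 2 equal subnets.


New prefix = 19 + 1 = 20
Each subnet has 4096 addresses
  66.248.64.0/20
  66.248.80.0/20
Subnets: 66.248.64.0/20, 66.248.80.0/20


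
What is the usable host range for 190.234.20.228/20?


Network: 190.234.16.0
Broadcast: 190.234.31.255
First usable = network + 1
Last usable = broadcast - 1
Range: 190.234.16.1 to 190.234.31.254


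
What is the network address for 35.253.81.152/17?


IP:   00100011.11111101.01010001.10011000
Mask: 11111111.11111111.10000000.00000000
AND operation:
Net:  00100011.11111101.00000000.00000000
Network: 35.253.0.0/17


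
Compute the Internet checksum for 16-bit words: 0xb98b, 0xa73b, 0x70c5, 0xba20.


Sum all words (with carry folding):
+ 0xb98b = 0xb98b
+ 0xa73b = 0x60c7
+ 0x70c5 = 0xd18c
+ 0xba20 = 0x8bad
One's complement: ~0x8bad
Checksum = 0x7452


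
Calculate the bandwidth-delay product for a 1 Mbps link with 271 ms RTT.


BDP = bandwidth * RTT
= 1 Mbps * 271 ms
= 1 * 1e6 * 271 / 1000 bits
= 271000 bits
= 33875 bytes
= 33.0811 KB
BDP = 271000 bits (33875 bytes)


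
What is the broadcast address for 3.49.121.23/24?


Network: 3.49.121.0/24
Host bits = 8
Set all host bits to 1:
Broadcast: 3.49.121.255


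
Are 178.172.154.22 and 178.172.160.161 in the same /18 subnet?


Mask: 255.255.192.0
178.172.154.22 AND mask = 178.172.128.0
178.172.160.161 AND mask = 178.172.128.0
Yes, same subnet (178.172.128.0)


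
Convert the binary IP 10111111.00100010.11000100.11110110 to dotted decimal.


10111111 = 191
00100010 = 34
11000100 = 196
11110110 = 246
IP: 191.34.196.246


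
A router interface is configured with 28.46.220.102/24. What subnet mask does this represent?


/24 means 24 network bits, 8 host bits
Binary: 11111111111111111111111100000000
Mask: 255.255.255.0


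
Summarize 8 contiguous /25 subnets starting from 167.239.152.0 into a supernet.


Original prefix: /25
Number of subnets: 8 = 2^3
New prefix = 25 - 3 = 22
Supernet: 167.239.152.0/22


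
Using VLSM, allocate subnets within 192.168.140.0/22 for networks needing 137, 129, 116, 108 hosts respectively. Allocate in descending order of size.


137 hosts -> /24 (254 usable): 192.168.140.0/24
129 hosts -> /24 (254 usable): 192.168.141.0/24
116 hosts -> /25 (126 usable): 192.168.142.0/25
108 hosts -> /25 (126 usable): 192.168.142.128/25
Allocation: 192.168.140.0/24 (137 hosts, 254 usable); 192.168.141.0/24 (129 hosts, 254 usable); 192.168.142.0/25 (116 hosts, 126 usable); 192.168.142.128/25 (108 hosts, 126 usable)


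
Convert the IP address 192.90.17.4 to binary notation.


192 = 11000000
90 = 01011010
17 = 00010001
4 = 00000100
Binary: 11000000.01011010.00010001.00000100


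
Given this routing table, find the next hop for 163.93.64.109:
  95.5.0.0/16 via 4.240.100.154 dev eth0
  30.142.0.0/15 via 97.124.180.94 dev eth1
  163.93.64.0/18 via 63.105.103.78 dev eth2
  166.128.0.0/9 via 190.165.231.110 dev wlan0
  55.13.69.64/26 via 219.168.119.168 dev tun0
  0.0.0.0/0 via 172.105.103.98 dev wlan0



Longest prefix match for 163.93.64.109:
  /16 95.5.0.0: no
  /15 30.142.0.0: no
  /18 163.93.64.0: MATCH
  /9 166.128.0.0: no
  /26 55.13.69.64: no
  /0 0.0.0.0: MATCH
Selected: next-hop 63.105.103.78 via eth2 (matched /18)


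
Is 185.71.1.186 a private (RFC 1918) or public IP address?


RFC 1918 private ranges:
  10.0.0.0/8 (10.0.0.0 - 10.255.255.255)
  172.16.0.0/12 (172.16.0.0 - 172.31.255.255)
  192.168.0.0/16 (192.168.0.0 - 192.168.255.255)
Public (not in any RFC 1918 range)


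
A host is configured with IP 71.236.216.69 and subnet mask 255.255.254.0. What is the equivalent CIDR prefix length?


Binary: 11111111.11111111.11111110.00000000
Count leading 1s
Prefix: /23


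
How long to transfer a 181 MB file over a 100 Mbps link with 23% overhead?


Effective throughput = 100 * (1 - 23/100) = 77 Mbps
File size in Mb = 181 * 8 = 1448 Mb
Time = 1448 / 77
Time = 18.8052 seconds


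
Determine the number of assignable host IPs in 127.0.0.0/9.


Host bits = 32 - 9 = 23
Total addresses = 2^23 = 8388608
Usable = total - 2 (network and broadcast)
Usable hosts: 8388606


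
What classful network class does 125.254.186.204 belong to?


First octet: 125
Binary: 01111101
0xxxxxxx -> Class A (1-126)
Class A, default mask 255.0.0.0 (/8)


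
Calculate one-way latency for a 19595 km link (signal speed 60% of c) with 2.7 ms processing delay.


Speed = 0.6 * 3e5 km/s = 180000 km/s
Propagation delay = 19595 / 180000 = 0.1089 s = 108.8611 ms
Processing delay = 2.7 ms
Total one-way latency = 111.5611 ms


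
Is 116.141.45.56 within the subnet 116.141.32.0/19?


Subnet network: 116.141.32.0
Test IP AND mask: 116.141.32.0
Yes, 116.141.45.56 is in 116.141.32.0/19


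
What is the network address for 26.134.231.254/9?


IP:   00011010.10000110.11100111.11111110
Mask: 11111111.10000000.00000000.00000000
AND operation:
Net:  00011010.10000000.00000000.00000000
Network: 26.128.0.0/9


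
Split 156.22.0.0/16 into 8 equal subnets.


New prefix = 16 + 3 = 19
Each subnet has 8192 addresses
  156.22.0.0/19
  156.22.32.0/19
  156.22.64.0/19
  156.22.96.0/19
  156.22.128.0/19
  156.22.160.0/19
  156.22.192.0/19
  156.22.224.0/19
Subnets: 156.22.0.0/19, 156.22.32.0/19, 156.22.64.0/19, 156.22.96.0/19, 156.22.128.0/19, 156.22.160.0/19, 156.22.192.0/19, 156.22.224.0/19


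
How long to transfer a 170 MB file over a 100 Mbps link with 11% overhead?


Effective throughput = 100 * (1 - 11/100) = 89 Mbps
File size in Mb = 170 * 8 = 1360 Mb
Time = 1360 / 89
Time = 15.2809 seconds


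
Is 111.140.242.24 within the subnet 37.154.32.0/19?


Subnet network: 37.154.32.0
Test IP AND mask: 111.140.224.0
No, 111.140.242.24 is not in 37.154.32.0/19


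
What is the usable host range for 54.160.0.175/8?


Network: 54.0.0.0
Broadcast: 54.255.255.255
First usable = network + 1
Last usable = broadcast - 1
Range: 54.0.0.1 to 54.255.255.254


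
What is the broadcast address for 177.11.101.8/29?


Network: 177.11.101.8/29
Host bits = 3
Set all host bits to 1:
Broadcast: 177.11.101.15


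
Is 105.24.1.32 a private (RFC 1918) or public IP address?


RFC 1918 private ranges:
  10.0.0.0/8 (10.0.0.0 - 10.255.255.255)
  172.16.0.0/12 (172.16.0.0 - 172.31.255.255)
  192.168.0.0/16 (192.168.0.0 - 192.168.255.255)
Public (not in any RFC 1918 range)


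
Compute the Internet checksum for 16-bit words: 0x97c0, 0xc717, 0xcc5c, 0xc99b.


Sum all words (with carry folding):
+ 0x97c0 = 0x97c0
+ 0xc717 = 0x5ed8
+ 0xcc5c = 0x2b35
+ 0xc99b = 0xf4d0
One's complement: ~0xf4d0
Checksum = 0x0b2f


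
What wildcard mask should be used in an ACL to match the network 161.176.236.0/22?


Subnet mask: 255.255.252.0
Wildcard = 255.255.255.255 - subnet mask
255 - 255 = 0
255 - 255 = 0
255 - 252 = 3
255 - 0 = 255
Wildcard: 0.0.3.255


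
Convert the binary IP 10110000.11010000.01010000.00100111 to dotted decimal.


10110000 = 176
11010000 = 208
01010000 = 80
00100111 = 39
IP: 176.208.80.39


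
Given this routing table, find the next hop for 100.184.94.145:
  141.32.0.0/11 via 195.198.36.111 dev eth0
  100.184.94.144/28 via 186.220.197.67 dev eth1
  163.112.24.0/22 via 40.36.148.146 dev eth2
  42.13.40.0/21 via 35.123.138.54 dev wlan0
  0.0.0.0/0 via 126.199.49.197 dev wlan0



Longest prefix match for 100.184.94.145:
  /11 141.32.0.0: no
  /28 100.184.94.144: MATCH
  /22 163.112.24.0: no
  /21 42.13.40.0: no
  /0 0.0.0.0: MATCH
Selected: next-hop 186.220.197.67 via eth1 (matched /28)


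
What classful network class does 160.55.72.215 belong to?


First octet: 160
Binary: 10100000
10xxxxxx -> Class B (128-191)
Class B, default mask 255.255.0.0 (/16)


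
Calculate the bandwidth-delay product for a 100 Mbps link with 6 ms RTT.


BDP = bandwidth * RTT
= 100 Mbps * 6 ms
= 100 * 1e6 * 6 / 1000 bits
= 600000 bits
= 75000 bytes
= 73.2422 KB
BDP = 600000 bits (75000 bytes)


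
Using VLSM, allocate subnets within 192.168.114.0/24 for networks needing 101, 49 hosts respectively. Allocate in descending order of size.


101 hosts -> /25 (126 usable): 192.168.114.0/25
49 hosts -> /26 (62 usable): 192.168.114.128/26
Allocation: 192.168.114.0/25 (101 hosts, 126 usable); 192.168.114.128/26 (49 hosts, 62 usable)


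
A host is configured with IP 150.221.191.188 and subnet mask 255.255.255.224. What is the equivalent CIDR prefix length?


Binary: 11111111.11111111.11111111.11100000
Count leading 1s
Prefix: /27


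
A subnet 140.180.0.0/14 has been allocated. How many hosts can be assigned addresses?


Host bits = 32 - 14 = 18
Total addresses = 2^18 = 262144
Usable = total - 2 (network and broadcast)
Usable hosts: 262142


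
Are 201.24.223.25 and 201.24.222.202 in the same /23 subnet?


Mask: 255.255.254.0
201.24.223.25 AND mask = 201.24.222.0
201.24.222.202 AND mask = 201.24.222.0
Yes, same subnet (201.24.222.0)


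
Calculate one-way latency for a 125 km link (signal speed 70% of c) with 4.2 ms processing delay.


Speed = 0.7 * 3e5 km/s = 210000 km/s
Propagation delay = 125 / 210000 = 0.0006 s = 0.5952 ms
Processing delay = 4.2 ms
Total one-way latency = 4.7952 ms


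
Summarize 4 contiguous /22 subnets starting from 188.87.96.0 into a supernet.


Original prefix: /22
Number of subnets: 4 = 2^2
New prefix = 22 - 2 = 20
Supernet: 188.87.96.0/20


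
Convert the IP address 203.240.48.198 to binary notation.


203 = 11001011
240 = 11110000
48 = 00110000
198 = 11000110
Binary: 11001011.11110000.00110000.11000110


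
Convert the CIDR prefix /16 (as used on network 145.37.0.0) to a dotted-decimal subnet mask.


/16 means 16 network bits, 16 host bits
Binary: 11111111111111110000000000000000
Mask: 255.255.0.0


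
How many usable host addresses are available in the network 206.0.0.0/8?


Host bits = 32 - 8 = 24
Total addresses = 2^24 = 16777216
Usable = total - 2 (network and broadcast)
Usable hosts: 16777214


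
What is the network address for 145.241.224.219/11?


IP:   10010001.11110001.11100000.11011011
Mask: 11111111.11100000.00000000.00000000
AND operation:
Net:  10010001.11100000.00000000.00000000
Network: 145.224.0.0/11


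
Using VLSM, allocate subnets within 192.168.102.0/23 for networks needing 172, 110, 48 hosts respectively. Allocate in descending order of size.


172 hosts -> /24 (254 usable): 192.168.102.0/24
110 hosts -> /25 (126 usable): 192.168.103.0/25
48 hosts -> /26 (62 usable): 192.168.103.128/26
Allocation: 192.168.102.0/24 (172 hosts, 254 usable); 192.168.103.0/25 (110 hosts, 126 usable); 192.168.103.128/26 (48 hosts, 62 usable)


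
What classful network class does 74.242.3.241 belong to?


First octet: 74
Binary: 01001010
0xxxxxxx -> Class A (1-126)
Class A, default mask 255.0.0.0 (/8)


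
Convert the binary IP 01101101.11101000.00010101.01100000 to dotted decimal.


01101101 = 109
11101000 = 232
00010101 = 21
01100000 = 96
IP: 109.232.21.96


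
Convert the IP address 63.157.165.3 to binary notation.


63 = 00111111
157 = 10011101
165 = 10100101
3 = 00000011
Binary: 00111111.10011101.10100101.00000011


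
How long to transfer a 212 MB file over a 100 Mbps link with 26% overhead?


Effective throughput = 100 * (1 - 26/100) = 74 Mbps
File size in Mb = 212 * 8 = 1696 Mb
Time = 1696 / 74
Time = 22.9189 seconds


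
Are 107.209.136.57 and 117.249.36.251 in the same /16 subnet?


Mask: 255.255.0.0
107.209.136.57 AND mask = 107.209.0.0
117.249.36.251 AND mask = 117.249.0.0
No, different subnets (107.209.0.0 vs 117.249.0.0)


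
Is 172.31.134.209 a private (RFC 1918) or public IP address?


RFC 1918 private ranges:
  10.0.0.0/8 (10.0.0.0 - 10.255.255.255)
  172.16.0.0/12 (172.16.0.0 - 172.31.255.255)
  192.168.0.0/16 (192.168.0.0 - 192.168.255.255)
Private (in 172.16.0.0/12)


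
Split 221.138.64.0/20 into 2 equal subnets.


New prefix = 20 + 1 = 21
Each subnet has 2048 addresses
  221.138.64.0/21
  221.138.72.0/21
Subnets: 221.138.64.0/21, 221.138.72.0/21


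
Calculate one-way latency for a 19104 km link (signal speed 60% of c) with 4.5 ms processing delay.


Speed = 0.6 * 3e5 km/s = 180000 km/s
Propagation delay = 19104 / 180000 = 0.1061 s = 106.1333 ms
Processing delay = 4.5 ms
Total one-way latency = 110.6333 ms


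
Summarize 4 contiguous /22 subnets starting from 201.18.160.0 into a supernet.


Original prefix: /22
Number of subnets: 4 = 2^2
New prefix = 22 - 2 = 20
Supernet: 201.18.160.0/20


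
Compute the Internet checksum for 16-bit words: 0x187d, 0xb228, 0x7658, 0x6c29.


Sum all words (with carry folding):
+ 0x187d = 0x187d
+ 0xb228 = 0xcaa5
+ 0x7658 = 0x40fe
+ 0x6c29 = 0xad27
One's complement: ~0xad27
Checksum = 0x52d8


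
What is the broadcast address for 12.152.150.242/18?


Network: 12.152.128.0/18
Host bits = 14
Set all host bits to 1:
Broadcast: 12.152.191.255


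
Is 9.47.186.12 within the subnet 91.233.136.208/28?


Subnet network: 91.233.136.208
Test IP AND mask: 9.47.186.0
No, 9.47.186.12 is not in 91.233.136.208/28


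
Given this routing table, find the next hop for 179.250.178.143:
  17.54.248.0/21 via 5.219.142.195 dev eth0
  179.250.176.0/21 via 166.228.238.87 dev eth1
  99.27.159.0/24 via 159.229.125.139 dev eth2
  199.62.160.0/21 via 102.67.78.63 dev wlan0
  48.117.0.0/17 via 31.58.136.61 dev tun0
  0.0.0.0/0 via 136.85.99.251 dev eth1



Longest prefix match for 179.250.178.143:
  /21 17.54.248.0: no
  /21 179.250.176.0: MATCH
  /24 99.27.159.0: no
  /21 199.62.160.0: no
  /17 48.117.0.0: no
  /0 0.0.0.0: MATCH
Selected: next-hop 166.228.238.87 via eth1 (matched /21)


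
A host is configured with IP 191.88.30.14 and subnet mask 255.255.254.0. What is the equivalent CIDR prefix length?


Binary: 11111111.11111111.11111110.00000000
Count leading 1s
Prefix: /23


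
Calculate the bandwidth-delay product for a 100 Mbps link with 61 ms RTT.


BDP = bandwidth * RTT
= 100 Mbps * 61 ms
= 100 * 1e6 * 61 / 1000 bits
= 6100000 bits
= 762500 bytes
= 744.6289 KB
BDP = 6100000 bits (762500 bytes)


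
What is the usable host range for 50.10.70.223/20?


Network: 50.10.64.0
Broadcast: 50.10.79.255
First usable = network + 1
Last usable = broadcast - 1
Range: 50.10.64.1 to 50.10.79.254


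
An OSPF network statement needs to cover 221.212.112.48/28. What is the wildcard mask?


Subnet mask: 255.255.255.240
Wildcard = 255.255.255.255 - subnet mask
255 - 255 = 0
255 - 255 = 0
255 - 255 = 0
255 - 240 = 15
Wildcard: 0.0.0.15


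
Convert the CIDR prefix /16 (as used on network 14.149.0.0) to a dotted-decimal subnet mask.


/16 means 16 network bits, 16 host bits
Binary: 11111111111111110000000000000000
Mask: 255.255.0.0


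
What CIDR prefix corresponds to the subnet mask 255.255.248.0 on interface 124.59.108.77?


Binary: 11111111.11111111.11111000.00000000
Count leading 1s
Prefix: /21


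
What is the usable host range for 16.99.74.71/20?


Network: 16.99.64.0
Broadcast: 16.99.79.255
First usable = network + 1
Last usable = broadcast - 1
Range: 16.99.64.1 to 16.99.79.254


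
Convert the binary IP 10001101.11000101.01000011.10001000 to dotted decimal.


10001101 = 141
11000101 = 197
01000011 = 67
10001000 = 136
IP: 141.197.67.136


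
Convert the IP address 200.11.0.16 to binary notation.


200 = 11001000
11 = 00001011
0 = 00000000
16 = 00010000
Binary: 11001000.00001011.00000000.00010000


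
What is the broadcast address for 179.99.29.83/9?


Network: 179.0.0.0/9
Host bits = 23
Set all host bits to 1:
Broadcast: 179.127.255.255


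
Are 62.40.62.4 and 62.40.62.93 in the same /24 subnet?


Mask: 255.255.255.0
62.40.62.4 AND mask = 62.40.62.0
62.40.62.93 AND mask = 62.40.62.0
Yes, same subnet (62.40.62.0)


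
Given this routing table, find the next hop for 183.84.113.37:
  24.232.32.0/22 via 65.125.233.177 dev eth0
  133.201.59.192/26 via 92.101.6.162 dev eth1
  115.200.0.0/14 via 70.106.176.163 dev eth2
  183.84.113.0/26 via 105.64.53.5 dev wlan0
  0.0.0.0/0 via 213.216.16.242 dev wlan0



Longest prefix match for 183.84.113.37:
  /22 24.232.32.0: no
  /26 133.201.59.192: no
  /14 115.200.0.0: no
  /26 183.84.113.0: MATCH
  /0 0.0.0.0: MATCH
Selected: next-hop 105.64.53.5 via wlan0 (matched /26)


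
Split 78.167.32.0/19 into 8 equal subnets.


New prefix = 19 + 3 = 22
Each subnet has 1024 addresses
  78.167.32.0/22
  78.167.36.0/22
  78.167.40.0/22
  78.167.44.0/22
  78.167.48.0/22
  78.167.52.0/22
  78.167.56.0/22
  78.167.60.0/22
Subnets: 78.167.32.0/22, 78.167.36.0/22, 78.167.40.0/22, 78.167.44.0/22, 78.167.48.0/22, 78.167.52.0/22, 78.167.56.0/22, 78.167.60.0/22


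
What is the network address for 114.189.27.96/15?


IP:   01110010.10111101.00011011.01100000
Mask: 11111111.11111110.00000000.00000000
AND operation:
Net:  01110010.10111100.00000000.00000000
Network: 114.188.0.0/15


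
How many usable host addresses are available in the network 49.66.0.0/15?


Host bits = 32 - 15 = 17
Total addresses = 2^17 = 131072
Usable = total - 2 (network and broadcast)
Usable hosts: 131070


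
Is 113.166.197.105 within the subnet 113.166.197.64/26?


Subnet network: 113.166.197.64
Test IP AND mask: 113.166.197.64
Yes, 113.166.197.105 is in 113.166.197.64/26


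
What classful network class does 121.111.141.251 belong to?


First octet: 121
Binary: 01111001
0xxxxxxx -> Class A (1-126)
Class A, default mask 255.0.0.0 (/8)


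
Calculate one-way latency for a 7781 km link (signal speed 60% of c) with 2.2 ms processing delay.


Speed = 0.6 * 3e5 km/s = 180000 km/s
Propagation delay = 7781 / 180000 = 0.0432 s = 43.2278 ms
Processing delay = 2.2 ms
Total one-way latency = 45.4278 ms


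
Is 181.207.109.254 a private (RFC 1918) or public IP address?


RFC 1918 private ranges:
  10.0.0.0/8 (10.0.0.0 - 10.255.255.255)
  172.16.0.0/12 (172.16.0.0 - 172.31.255.255)
  192.168.0.0/16 (192.168.0.0 - 192.168.255.255)
Public (not in any RFC 1918 range)


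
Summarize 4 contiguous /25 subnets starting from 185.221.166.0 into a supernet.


Original prefix: /25
Number of subnets: 4 = 2^2
New prefix = 25 - 2 = 23
Supernet: 185.221.166.0/23


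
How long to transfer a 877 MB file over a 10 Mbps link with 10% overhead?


Effective throughput = 10 * (1 - 10/100) = 9 Mbps
File size in Mb = 877 * 8 = 7016 Mb
Time = 7016 / 9
Time = 779.5556 seconds


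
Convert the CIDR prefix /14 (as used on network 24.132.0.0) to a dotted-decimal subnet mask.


/14 means 14 network bits, 18 host bits
Binary: 11111111111111000000000000000000
Mask: 255.252.0.0


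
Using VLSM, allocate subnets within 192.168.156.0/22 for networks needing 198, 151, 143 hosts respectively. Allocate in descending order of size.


198 hosts -> /24 (254 usable): 192.168.156.0/24
151 hosts -> /24 (254 usable): 192.168.157.0/24
143 hosts -> /24 (254 usable): 192.168.158.0/24
Allocation: 192.168.156.0/24 (198 hosts, 254 usable); 192.168.157.0/24 (151 hosts, 254 usable); 192.168.158.0/24 (143 hosts, 254 usable)


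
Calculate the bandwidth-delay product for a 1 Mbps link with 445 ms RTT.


BDP = bandwidth * RTT
= 1 Mbps * 445 ms
= 1 * 1e6 * 445 / 1000 bits
= 445000 bits
= 55625 bytes
= 54.3213 KB
BDP = 445000 bits (55625 bytes)


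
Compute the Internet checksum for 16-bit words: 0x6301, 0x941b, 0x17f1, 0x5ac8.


Sum all words (with carry folding):
+ 0x6301 = 0x6301
+ 0x941b = 0xf71c
+ 0x17f1 = 0x0f0e
+ 0x5ac8 = 0x69d6
One's complement: ~0x69d6
Checksum = 0x9629


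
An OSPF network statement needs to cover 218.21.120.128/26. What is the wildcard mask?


Subnet mask: 255.255.255.192
Wildcard = 255.255.255.255 - subnet mask
255 - 255 = 0
255 - 255 = 0
255 - 255 = 0
255 - 192 = 63
Wildcard: 0.0.0.63


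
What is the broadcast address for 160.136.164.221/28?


Network: 160.136.164.208/28
Host bits = 4
Set all host bits to 1:
Broadcast: 160.136.164.223


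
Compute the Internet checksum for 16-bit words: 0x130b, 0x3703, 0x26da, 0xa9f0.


Sum all words (with carry folding):
+ 0x130b = 0x130b
+ 0x3703 = 0x4a0e
+ 0x26da = 0x70e8
+ 0xa9f0 = 0x1ad9
One's complement: ~0x1ad9
Checksum = 0xe526


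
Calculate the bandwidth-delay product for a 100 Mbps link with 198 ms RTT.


BDP = bandwidth * RTT
= 100 Mbps * 198 ms
= 100 * 1e6 * 198 / 1000 bits
= 19800000 bits
= 2475000 bytes
= 2416.9922 KB
BDP = 19800000 bits (2475000 bytes)


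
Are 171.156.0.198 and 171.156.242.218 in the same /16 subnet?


Mask: 255.255.0.0
171.156.0.198 AND mask = 171.156.0.0
171.156.242.218 AND mask = 171.156.0.0
Yes, same subnet (171.156.0.0)


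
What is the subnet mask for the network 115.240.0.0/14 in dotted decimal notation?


/14 means 14 network bits, 18 host bits
Binary: 11111111111111000000000000000000
Mask: 255.252.0.0


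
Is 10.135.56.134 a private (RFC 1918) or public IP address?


RFC 1918 private ranges:
  10.0.0.0/8 (10.0.0.0 - 10.255.255.255)
  172.16.0.0/12 (172.16.0.0 - 172.31.255.255)
  192.168.0.0/16 (192.168.0.0 - 192.168.255.255)
Private (in 10.0.0.0/8)


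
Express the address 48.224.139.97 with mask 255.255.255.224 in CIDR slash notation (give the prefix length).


Binary: 11111111.11111111.11111111.11100000
Count leading 1s
Prefix: /27


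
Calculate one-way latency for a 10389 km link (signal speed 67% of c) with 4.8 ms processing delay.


Speed = 0.67 * 3e5 km/s = 201000 km/s
Propagation delay = 10389 / 201000 = 0.0517 s = 51.6866 ms
Processing delay = 4.8 ms
Total one-way latency = 56.4866 ms


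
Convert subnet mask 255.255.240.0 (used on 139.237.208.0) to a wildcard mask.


Subnet mask: 255.255.240.0
Wildcard = 255.255.255.255 - subnet mask
255 - 255 = 0
255 - 255 = 0
255 - 240 = 15
255 - 0 = 255
Wildcard: 0.0.15.255


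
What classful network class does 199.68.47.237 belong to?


First octet: 199
Binary: 11000111
110xxxxx -> Class C (192-223)
Class C, default mask 255.255.255.0 (/24)


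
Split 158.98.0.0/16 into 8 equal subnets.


New prefix = 16 + 3 = 19
Each subnet has 8192 addresses
  158.98.0.0/19
  158.98.32.0/19
  158.98.64.0/19
  158.98.96.0/19
  158.98.128.0/19
  158.98.160.0/19
  158.98.192.0/19
  158.98.224.0/19
Subnets: 158.98.0.0/19, 158.98.32.0/19, 158.98.64.0/19, 158.98.96.0/19, 158.98.128.0/19, 158.98.160.0/19, 158.98.192.0/19, 158.98.224.0/19


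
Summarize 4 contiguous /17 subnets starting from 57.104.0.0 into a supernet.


Original prefix: /17
Number of subnets: 4 = 2^2
New prefix = 17 - 2 = 15
Supernet: 57.104.0.0/15


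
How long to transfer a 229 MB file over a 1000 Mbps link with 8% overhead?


Effective throughput = 1000 * (1 - 8/100) = 920 Mbps
File size in Mb = 229 * 8 = 1832 Mb
Time = 1832 / 920
Time = 1.9913 seconds


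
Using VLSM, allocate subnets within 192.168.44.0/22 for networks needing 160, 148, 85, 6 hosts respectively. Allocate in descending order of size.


160 hosts -> /24 (254 usable): 192.168.44.0/24
148 hosts -> /24 (254 usable): 192.168.45.0/24
85 hosts -> /25 (126 usable): 192.168.46.0/25
6 hosts -> /29 (6 usable): 192.168.46.128/29
Allocation: 192.168.44.0/24 (160 hosts, 254 usable); 192.168.45.0/24 (148 hosts, 254 usable); 192.168.46.0/25 (85 hosts, 126 usable); 192.168.46.128/29 (6 hosts, 6 usable)


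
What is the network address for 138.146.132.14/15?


IP:   10001010.10010010.10000100.00001110
Mask: 11111111.11111110.00000000.00000000
AND operation:
Net:  10001010.10010010.00000000.00000000
Network: 138.146.0.0/15


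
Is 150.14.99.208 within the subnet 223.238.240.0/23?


Subnet network: 223.238.240.0
Test IP AND mask: 150.14.98.0
No, 150.14.99.208 is not in 223.238.240.0/23


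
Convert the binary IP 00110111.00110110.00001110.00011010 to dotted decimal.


00110111 = 55
00110110 = 54
00001110 = 14
00011010 = 26
IP: 55.54.14.26


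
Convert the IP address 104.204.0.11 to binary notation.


104 = 01101000
204 = 11001100
0 = 00000000
11 = 00001011
Binary: 01101000.11001100.00000000.00001011


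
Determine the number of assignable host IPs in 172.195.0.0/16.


Host bits = 32 - 16 = 16
Total addresses = 2^16 = 65536
Usable = total - 2 (network and broadcast)
Usable hosts: 65534


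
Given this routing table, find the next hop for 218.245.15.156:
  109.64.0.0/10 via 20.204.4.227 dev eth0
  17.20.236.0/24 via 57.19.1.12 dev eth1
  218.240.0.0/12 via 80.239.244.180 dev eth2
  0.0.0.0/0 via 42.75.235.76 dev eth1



Longest prefix match for 218.245.15.156:
  /10 109.64.0.0: no
  /24 17.20.236.0: no
  /12 218.240.0.0: MATCH
  /0 0.0.0.0: MATCH
Selected: next-hop 80.239.244.180 via eth2 (matched /12)


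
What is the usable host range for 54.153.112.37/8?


Network: 54.0.0.0
Broadcast: 54.255.255.255
First usable = network + 1
Last usable = broadcast - 1
Range: 54.0.0.1 to 54.255.255.254


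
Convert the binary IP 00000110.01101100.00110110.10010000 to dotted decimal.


00000110 = 6
01101100 = 108
00110110 = 54
10010000 = 144
IP: 6.108.54.144


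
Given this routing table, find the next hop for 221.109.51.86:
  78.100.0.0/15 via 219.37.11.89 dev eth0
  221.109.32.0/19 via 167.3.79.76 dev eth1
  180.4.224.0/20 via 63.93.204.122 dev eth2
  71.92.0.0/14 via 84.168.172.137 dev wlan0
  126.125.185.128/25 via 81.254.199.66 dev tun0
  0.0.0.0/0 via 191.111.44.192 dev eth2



Longest prefix match for 221.109.51.86:
  /15 78.100.0.0: no
  /19 221.109.32.0: MATCH
  /20 180.4.224.0: no
  /14 71.92.0.0: no
  /25 126.125.185.128: no
  /0 0.0.0.0: MATCH
Selected: next-hop 167.3.79.76 via eth1 (matched /19)


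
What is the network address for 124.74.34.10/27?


IP:   01111100.01001010.00100010.00001010
Mask: 11111111.11111111.11111111.11100000
AND operation:
Net:  01111100.01001010.00100010.00000000
Network: 124.74.34.0/27


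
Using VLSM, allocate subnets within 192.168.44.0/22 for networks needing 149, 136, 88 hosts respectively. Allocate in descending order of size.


149 hosts -> /24 (254 usable): 192.168.44.0/24
136 hosts -> /24 (254 usable): 192.168.45.0/24
88 hosts -> /25 (126 usable): 192.168.46.0/25
Allocation: 192.168.44.0/24 (149 hosts, 254 usable); 192.168.45.0/24 (136 hosts, 254 usable); 192.168.46.0/25 (88 hosts, 126 usable)


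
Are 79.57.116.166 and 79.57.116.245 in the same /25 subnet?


Mask: 255.255.255.128
79.57.116.166 AND mask = 79.57.116.128
79.57.116.245 AND mask = 79.57.116.128
Yes, same subnet (79.57.116.128)


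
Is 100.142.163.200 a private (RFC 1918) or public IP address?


RFC 1918 private ranges:
  10.0.0.0/8 (10.0.0.0 - 10.255.255.255)
  172.16.0.0/12 (172.16.0.0 - 172.31.255.255)
  192.168.0.0/16 (192.168.0.0 - 192.168.255.255)
Public (not in any RFC 1918 range)


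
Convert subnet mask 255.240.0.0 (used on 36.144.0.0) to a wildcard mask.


Subnet mask: 255.240.0.0
Wildcard = 255.255.255.255 - subnet mask
255 - 255 = 0
255 - 240 = 15
255 - 0 = 255
255 - 0 = 255
Wildcard: 0.15.255.255


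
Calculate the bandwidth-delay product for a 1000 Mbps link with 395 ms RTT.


BDP = bandwidth * RTT
= 1000 Mbps * 395 ms
= 1000 * 1e6 * 395 / 1000 bits
= 395000000 bits
= 49375000 bytes
= 48217.7734 KB
BDP = 395000000 bits (49375000 bytes)


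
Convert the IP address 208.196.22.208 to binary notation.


208 = 11010000
196 = 11000100
22 = 00010110
208 = 11010000
Binary: 11010000.11000100.00010110.11010000


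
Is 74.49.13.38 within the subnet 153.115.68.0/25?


Subnet network: 153.115.68.0
Test IP AND mask: 74.49.13.0
No, 74.49.13.38 is not in 153.115.68.0/25


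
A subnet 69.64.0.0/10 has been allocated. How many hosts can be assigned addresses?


Host bits = 32 - 10 = 22
Total addresses = 2^22 = 4194304
Usable = total - 2 (network and broadcast)
Usable hosts: 4194302


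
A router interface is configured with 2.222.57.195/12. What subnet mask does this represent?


/12 means 12 network bits, 20 host bits
Binary: 11111111111100000000000000000000
Mask: 255.240.0.0


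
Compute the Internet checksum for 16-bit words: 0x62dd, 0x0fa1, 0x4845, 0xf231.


Sum all words (with carry folding):
+ 0x62dd = 0x62dd
+ 0x0fa1 = 0x727e
+ 0x4845 = 0xbac3
+ 0xf231 = 0xacf5
One's complement: ~0xacf5
Checksum = 0x530a


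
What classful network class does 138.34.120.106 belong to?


First octet: 138
Binary: 10001010
10xxxxxx -> Class B (128-191)
Class B, default mask 255.255.0.0 (/16)


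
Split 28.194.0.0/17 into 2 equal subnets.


New prefix = 17 + 1 = 18
Each subnet has 16384 addresses
  28.194.0.0/18
  28.194.64.0/18
Subnets: 28.194.0.0/18, 28.194.64.0/18


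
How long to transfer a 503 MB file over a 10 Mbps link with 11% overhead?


Effective throughput = 10 * (1 - 11/100) = 8.9 Mbps
File size in Mb = 503 * 8 = 4024 Mb
Time = 4024 / 8.9
Time = 452.1348 seconds


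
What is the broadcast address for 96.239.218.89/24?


Network: 96.239.218.0/24
Host bits = 8
Set all host bits to 1:
Broadcast: 96.239.218.255


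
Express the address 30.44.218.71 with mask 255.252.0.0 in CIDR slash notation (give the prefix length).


Binary: 11111111.11111100.00000000.00000000
Count leading 1s
Prefix: /14


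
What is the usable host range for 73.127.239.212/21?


Network: 73.127.232.0
Broadcast: 73.127.239.255
First usable = network + 1
Last usable = broadcast - 1
Range: 73.127.232.1 to 73.127.239.254


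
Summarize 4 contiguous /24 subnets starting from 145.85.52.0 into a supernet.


Original prefix: /24
Number of subnets: 4 = 2^2
New prefix = 24 - 2 = 22
Supernet: 145.85.52.0/22


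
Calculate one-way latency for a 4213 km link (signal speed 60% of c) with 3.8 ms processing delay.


Speed = 0.6 * 3e5 km/s = 180000 km/s
Propagation delay = 4213 / 180000 = 0.0234 s = 23.4056 ms
Processing delay = 3.8 ms
Total one-way latency = 27.2056 ms


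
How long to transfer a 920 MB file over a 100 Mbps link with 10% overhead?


Effective throughput = 100 * (1 - 10/100) = 90 Mbps
File size in Mb = 920 * 8 = 7360 Mb
Time = 7360 / 90
Time = 81.7778 seconds
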